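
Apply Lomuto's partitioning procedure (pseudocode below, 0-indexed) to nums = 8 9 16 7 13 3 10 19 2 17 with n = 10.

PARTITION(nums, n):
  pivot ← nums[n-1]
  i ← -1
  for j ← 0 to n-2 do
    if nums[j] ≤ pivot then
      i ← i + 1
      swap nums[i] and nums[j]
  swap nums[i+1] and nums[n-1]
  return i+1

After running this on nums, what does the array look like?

8 9 16 7 13 3 10 2 17 19

pivot=17, i=-1
j=0: 8≤17, i=0, swap(0,0) ⇒ 8 9 16 7 13 3 10 19 2 17
j=1: 9≤17, i=1, swap(1,1) ⇒ 8 9 16 7 13 3 10 19 2 17
j=2: 16≤17, i=2, swap(2,2) ⇒ 8 9 16 7 13 3 10 19 2 17
j=3: 7≤17, i=3, swap(3,3) ⇒ 8 9 16 7 13 3 10 19 2 17
j=4: 13≤17, i=4, swap(4,4) ⇒ 8 9 16 7 13 3 10 19 2 17
j=5: 3≤17, i=5, swap(5,5) ⇒ 8 9 16 7 13 3 10 19 2 17
j=6: 10≤17, i=6, swap(6,6) ⇒ 8 9 16 7 13 3 10 19 2 17
j=7: 19>17, skip
j=8: 2≤17, i=7, swap(7,8) ⇒ 8 9 16 7 13 3 10 2 19 17
swap(8,9) ⇒ 8 9 16 7 13 3 10 2 17 19; return 8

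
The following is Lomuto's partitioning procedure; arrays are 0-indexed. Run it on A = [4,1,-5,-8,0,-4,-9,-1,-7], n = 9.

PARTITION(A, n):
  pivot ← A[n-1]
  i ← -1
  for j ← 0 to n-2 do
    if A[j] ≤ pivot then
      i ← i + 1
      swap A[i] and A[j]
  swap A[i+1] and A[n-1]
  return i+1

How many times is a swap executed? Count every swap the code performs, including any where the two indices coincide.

3

pivot=-7, i=-1
j=0: 4>-7, skip
j=1: 1>-7, skip
j=2: -5>-7, skip
j=3: -8≤-7, i=0, swap(0,3) ⇒ [-8,1,-5,4,0,-4,-9,-1,-7]
j=4: 0>-7, skip
j=5: -4>-7, skip
j=6: -9≤-7, i=1, swap(1,6) ⇒ [-8,-9,-5,4,0,-4,1,-1,-7]
j=7: -1>-7, skip
swap(2,8) ⇒ [-8,-9,-7,4,0,-4,1,-1,-5]; return 2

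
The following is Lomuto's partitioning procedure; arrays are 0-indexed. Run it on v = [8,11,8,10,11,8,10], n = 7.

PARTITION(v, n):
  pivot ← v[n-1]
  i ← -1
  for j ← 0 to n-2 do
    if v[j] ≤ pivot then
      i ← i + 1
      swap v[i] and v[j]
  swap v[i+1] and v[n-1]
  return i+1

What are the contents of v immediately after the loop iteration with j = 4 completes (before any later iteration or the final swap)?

[8,8,10,11,11,8,10]

pivot = v[6] = 10; i = -1
j=0: v[0]=8 ≤ 10 → i=0, swap v[0],v[0] (no change) → [8,11,8,10,11,8,10]
j=1: v[1]=11 > 10 → no swap
j=2: v[2]=8 ≤ 10 → i=1, swap v[1],v[2] → [8,8,11,10,11,8,10]
j=3: v[3]=10 ≤ 10 → i=2, swap v[2],v[3] → [8,8,10,11,11,8,10]
j=4: v[4]=11 > 10 → no swap
(after j=4) v = [8,8,10,11,11,8,10]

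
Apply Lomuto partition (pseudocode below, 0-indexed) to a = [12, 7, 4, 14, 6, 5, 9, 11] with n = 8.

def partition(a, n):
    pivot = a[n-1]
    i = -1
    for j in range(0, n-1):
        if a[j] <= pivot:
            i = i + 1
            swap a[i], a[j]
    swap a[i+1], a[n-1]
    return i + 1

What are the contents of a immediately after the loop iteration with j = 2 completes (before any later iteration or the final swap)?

pivot = a[7] = 11; i = -1
j=0: a[0]=12 > 11 → no swap
j=1: a[1]=7 ≤ 11 → i=0, swap a[0],a[1] → [7, 12, 4, 14, 6, 5, 9, 11]
j=2: a[2]=4 ≤ 11 → i=1, swap a[1],a[2] → [7, 4, 12, 14, 6, 5, 9, 11]
(after j=2) a = [7, 4, 12, 14, 6, 5, 9, 11]

[7, 4, 12, 14, 6, 5, 9, 11]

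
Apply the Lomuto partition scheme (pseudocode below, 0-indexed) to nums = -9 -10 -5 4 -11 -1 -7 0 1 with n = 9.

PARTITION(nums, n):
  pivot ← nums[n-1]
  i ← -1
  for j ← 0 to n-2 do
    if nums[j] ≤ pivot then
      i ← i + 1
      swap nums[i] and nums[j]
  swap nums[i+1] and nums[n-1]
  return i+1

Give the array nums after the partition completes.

pivot = nums[8] = 1; i = -1
j=0: nums[0]=-9 ≤ 1 → i=0, swap nums[0],nums[0] (no change) → -9 -10 -5 4 -11 -1 -7 0 1
j=1: nums[1]=-10 ≤ 1 → i=1, swap nums[1],nums[1] (no change) → -9 -10 -5 4 -11 -1 -7 0 1
j=2: nums[2]=-5 ≤ 1 → i=2, swap nums[2],nums[2] (no change) → -9 -10 -5 4 -11 -1 -7 0 1
j=3: nums[3]=4 > 1 → no swap
j=4: nums[4]=-11 ≤ 1 → i=3, swap nums[3],nums[4] → -9 -10 -5 -11 4 -1 -7 0 1
j=5: nums[5]=-1 ≤ 1 → i=4, swap nums[4],nums[5] → -9 -10 -5 -11 -1 4 -7 0 1
j=6: nums[6]=-7 ≤ 1 → i=5, swap nums[5],nums[6] → -9 -10 -5 -11 -1 -7 4 0 1
j=7: nums[7]=0 ≤ 1 → i=6, swap nums[6],nums[7] → -9 -10 -5 -11 -1 -7 0 4 1
final swap nums[7],nums[8] → -9 -10 -5 -11 -1 -7 0 1 4; return 7

-9 -10 -5 -11 -1 -7 0 1 4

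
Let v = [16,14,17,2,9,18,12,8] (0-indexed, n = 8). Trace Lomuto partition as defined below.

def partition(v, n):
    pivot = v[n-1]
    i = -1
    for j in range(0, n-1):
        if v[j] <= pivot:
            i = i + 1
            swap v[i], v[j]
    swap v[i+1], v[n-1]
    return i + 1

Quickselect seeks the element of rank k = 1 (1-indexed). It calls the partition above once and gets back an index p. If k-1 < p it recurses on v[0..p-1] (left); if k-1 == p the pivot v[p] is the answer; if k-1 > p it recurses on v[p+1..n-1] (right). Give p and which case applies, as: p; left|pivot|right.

pivot = v[7] = 8; i = -1
j=0: v[0]=16 > 8 → no swap
j=1: v[1]=14 > 8 → no swap
j=2: v[2]=17 > 8 → no swap
j=3: v[3]=2 ≤ 8 → i=0, swap v[0],v[3] → [2,14,17,16,9,18,12,8]
j=4: v[4]=9 > 8 → no swap
j=5: v[5]=18 > 8 → no swap
j=6: v[6]=12 > 8 → no swap
final swap v[1],v[7] → [2,8,17,16,9,18,12,14]; return 1
p = 1; k-1 = 0 < 1 ⇒ left

1; left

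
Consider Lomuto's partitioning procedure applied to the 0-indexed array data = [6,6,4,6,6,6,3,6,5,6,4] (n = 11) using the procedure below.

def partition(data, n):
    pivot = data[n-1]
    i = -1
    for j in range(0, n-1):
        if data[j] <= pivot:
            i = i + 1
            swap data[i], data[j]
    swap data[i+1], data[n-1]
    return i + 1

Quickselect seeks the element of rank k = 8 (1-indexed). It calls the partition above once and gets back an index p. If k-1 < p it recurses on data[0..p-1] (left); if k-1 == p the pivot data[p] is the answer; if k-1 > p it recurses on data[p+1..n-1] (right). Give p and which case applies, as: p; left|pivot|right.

pivot=4, i=-1
j=0: 6>4, skip
j=1: 6>4, skip
j=2: 4≤4, i=0, swap(0,2) ⇒ [4,6,6,6,6,6,3,6,5,6,4]
j=3: 6>4, skip
j=4: 6>4, skip
j=5: 6>4, skip
j=6: 3≤4, i=1, swap(1,6) ⇒ [4,3,6,6,6,6,6,6,5,6,4]
j=7: 6>4, skip
j=8: 5>4, skip
j=9: 6>4, skip
swap(2,10) ⇒ [4,3,4,6,6,6,6,6,5,6,6]; return 2
p = 2; k-1 = 7 > 2 ⇒ right

2; right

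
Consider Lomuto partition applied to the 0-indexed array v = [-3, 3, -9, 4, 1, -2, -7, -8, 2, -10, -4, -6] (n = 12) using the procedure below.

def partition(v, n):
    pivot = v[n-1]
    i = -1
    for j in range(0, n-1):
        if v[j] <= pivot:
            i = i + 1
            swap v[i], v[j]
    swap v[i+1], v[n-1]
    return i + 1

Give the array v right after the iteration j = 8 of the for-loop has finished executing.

[-9, -7, -8, 4, 1, -2, 3, -3, 2, -10, -4, -6]

pivot = v[11] = -6; i = -1
j=0: v[0]=-3 > -6 → no swap
j=1: v[1]=3 > -6 → no swap
j=2: v[2]=-9 ≤ -6 → i=0, swap v[0],v[2] → [-9, 3, -3, 4, 1, -2, -7, -8, 2, -10, -4, -6]
j=3: v[3]=4 > -6 → no swap
j=4: v[4]=1 > -6 → no swap
j=5: v[5]=-2 > -6 → no swap
j=6: v[6]=-7 ≤ -6 → i=1, swap v[1],v[6] → [-9, -7, -3, 4, 1, -2, 3, -8, 2, -10, -4, -6]
j=7: v[7]=-8 ≤ -6 → i=2, swap v[2],v[7] → [-9, -7, -8, 4, 1, -2, 3, -3, 2, -10, -4, -6]
j=8: v[8]=2 > -6 → no swap
(after j=8) v = [-9, -7, -8, 4, 1, -2, 3, -3, 2, -10, -4, -6]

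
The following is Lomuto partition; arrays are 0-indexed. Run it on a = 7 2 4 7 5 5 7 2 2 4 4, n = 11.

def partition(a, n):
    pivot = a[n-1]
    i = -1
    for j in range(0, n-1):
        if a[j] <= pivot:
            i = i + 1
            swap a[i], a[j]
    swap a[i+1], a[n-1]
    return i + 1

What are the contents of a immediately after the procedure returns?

pivot = a[10] = 4; i = -1
j=0: a[0]=7 > 4 → no swap
j=1: a[1]=2 ≤ 4 → i=0, swap a[0],a[1] → 2 7 4 7 5 5 7 2 2 4 4
j=2: a[2]=4 ≤ 4 → i=1, swap a[1],a[2] → 2 4 7 7 5 5 7 2 2 4 4
j=3: a[3]=7 > 4 → no swap
j=4: a[4]=5 > 4 → no swap
j=5: a[5]=5 > 4 → no swap
j=6: a[6]=7 > 4 → no swap
j=7: a[7]=2 ≤ 4 → i=2, swap a[2],a[7] → 2 4 2 7 5 5 7 7 2 4 4
j=8: a[8]=2 ≤ 4 → i=3, swap a[3],a[8] → 2 4 2 2 5 5 7 7 7 4 4
j=9: a[9]=4 ≤ 4 → i=4, swap a[4],a[9] → 2 4 2 2 4 5 7 7 7 5 4
final swap a[5],a[10] → 2 4 2 2 4 4 7 7 7 5 5; return 5

2 4 2 2 4 4 7 7 7 5 5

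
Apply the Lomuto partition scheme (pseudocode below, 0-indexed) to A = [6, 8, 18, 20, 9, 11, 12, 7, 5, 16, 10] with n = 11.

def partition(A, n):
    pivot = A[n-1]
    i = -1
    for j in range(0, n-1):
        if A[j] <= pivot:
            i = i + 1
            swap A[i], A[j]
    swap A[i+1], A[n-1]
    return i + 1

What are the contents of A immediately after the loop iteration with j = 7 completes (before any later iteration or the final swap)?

pivot = A[10] = 10; i = -1
j=0: A[0]=6 ≤ 10 → i=0, swap A[0],A[0] (no change) → [6, 8, 18, 20, 9, 11, 12, 7, 5, 16, 10]
j=1: A[1]=8 ≤ 10 → i=1, swap A[1],A[1] (no change) → [6, 8, 18, 20, 9, 11, 12, 7, 5, 16, 10]
j=2: A[2]=18 > 10 → no swap
j=3: A[3]=20 > 10 → no swap
j=4: A[4]=9 ≤ 10 → i=2, swap A[2],A[4] → [6, 8, 9, 20, 18, 11, 12, 7, 5, 16, 10]
j=5: A[5]=11 > 10 → no swap
j=6: A[6]=12 > 10 → no swap
j=7: A[7]=7 ≤ 10 → i=3, swap A[3],A[7] → [6, 8, 9, 7, 18, 11, 12, 20, 5, 16, 10]
(after j=7) A = [6, 8, 9, 7, 18, 11, 12, 20, 5, 16, 10]

[6, 8, 9, 7, 18, 11, 12, 20, 5, 16, 10]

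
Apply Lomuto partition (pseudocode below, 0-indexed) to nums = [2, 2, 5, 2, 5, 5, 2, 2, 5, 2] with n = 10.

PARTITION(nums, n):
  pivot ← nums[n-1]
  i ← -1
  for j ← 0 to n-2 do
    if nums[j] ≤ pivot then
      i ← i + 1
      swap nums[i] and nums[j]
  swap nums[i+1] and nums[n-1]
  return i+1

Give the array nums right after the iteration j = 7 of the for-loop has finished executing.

pivot = nums[9] = 2; i = -1
j=0: nums[0]=2 ≤ 2 → i=0, swap nums[0],nums[0] (no change) → [2, 2, 5, 2, 5, 5, 2, 2, 5, 2]
j=1: nums[1]=2 ≤ 2 → i=1, swap nums[1],nums[1] (no change) → [2, 2, 5, 2, 5, 5, 2, 2, 5, 2]
j=2: nums[2]=5 > 2 → no swap
j=3: nums[3]=2 ≤ 2 → i=2, swap nums[2],nums[3] → [2, 2, 2, 5, 5, 5, 2, 2, 5, 2]
j=4: nums[4]=5 > 2 → no swap
j=5: nums[5]=5 > 2 → no swap
j=6: nums[6]=2 ≤ 2 → i=3, swap nums[3],nums[6] → [2, 2, 2, 2, 5, 5, 5, 2, 5, 2]
j=7: nums[7]=2 ≤ 2 → i=4, swap nums[4],nums[7] → [2, 2, 2, 2, 2, 5, 5, 5, 5, 2]
(after j=7) nums = [2, 2, 2, 2, 2, 5, 5, 5, 5, 2]

[2, 2, 2, 2, 2, 5, 5, 5, 5, 2]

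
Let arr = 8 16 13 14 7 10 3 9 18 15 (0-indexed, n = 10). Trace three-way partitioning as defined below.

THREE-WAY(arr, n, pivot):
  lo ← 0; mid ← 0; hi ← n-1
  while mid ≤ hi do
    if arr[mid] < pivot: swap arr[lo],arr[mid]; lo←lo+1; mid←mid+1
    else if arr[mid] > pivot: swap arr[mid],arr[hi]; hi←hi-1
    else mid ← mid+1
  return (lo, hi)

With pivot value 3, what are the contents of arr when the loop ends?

3 13 14 7 10 16 9 18 15 8

lo=0 mid=0 hi=9
8>3: swap(0,9), hi=8 ⇒ 15 16 13 14 7 10 3 9 18 8
15>3: swap(0,8), hi=7 ⇒ 18 16 13 14 7 10 3 9 15 8
18>3: swap(0,7), hi=6 ⇒ 9 16 13 14 7 10 3 18 15 8
9>3: swap(0,6), hi=5 ⇒ 3 16 13 14 7 10 9 18 15 8
3=3: mid=1
16>3: swap(1,5), hi=4 ⇒ 3 10 13 14 7 16 9 18 15 8
10>3: swap(1,4), hi=3 ⇒ 3 7 13 14 10 16 9 18 15 8
7>3: swap(1,3), hi=2 ⇒ 3 14 13 7 10 16 9 18 15 8
14>3: swap(1,2), hi=1 ⇒ 3 13 14 7 10 16 9 18 15 8
13>3: swap(1,1), hi=0 ⇒ 3 13 14 7 10 16 9 18 15 8
done. lo=0 hi=0; arr=3 13 14 7 10 16 9 18 15 8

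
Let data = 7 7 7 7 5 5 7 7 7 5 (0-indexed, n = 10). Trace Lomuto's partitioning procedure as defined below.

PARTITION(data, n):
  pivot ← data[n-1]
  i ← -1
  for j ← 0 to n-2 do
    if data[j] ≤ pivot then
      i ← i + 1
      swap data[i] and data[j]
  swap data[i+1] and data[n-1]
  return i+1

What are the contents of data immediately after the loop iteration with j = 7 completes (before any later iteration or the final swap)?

pivot = data[9] = 5; i = -1
j=0: data[0]=7 > 5 → no swap
j=1: data[1]=7 > 5 → no swap
j=2: data[2]=7 > 5 → no swap
j=3: data[3]=7 > 5 → no swap
j=4: data[4]=5 ≤ 5 → i=0, swap data[0],data[4] → 5 7 7 7 7 5 7 7 7 5
j=5: data[5]=5 ≤ 5 → i=1, swap data[1],data[5] → 5 5 7 7 7 7 7 7 7 5
j=6: data[6]=7 > 5 → no swap
j=7: data[7]=7 > 5 → no swap
(after j=7) data = 5 5 7 7 7 7 7 7 7 5

5 5 7 7 7 7 7 7 7 5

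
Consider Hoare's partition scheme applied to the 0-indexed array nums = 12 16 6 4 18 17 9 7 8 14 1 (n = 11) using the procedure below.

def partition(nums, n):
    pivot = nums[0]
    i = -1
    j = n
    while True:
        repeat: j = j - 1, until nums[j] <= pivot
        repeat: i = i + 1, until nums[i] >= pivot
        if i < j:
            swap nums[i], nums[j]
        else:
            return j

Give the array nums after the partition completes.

pivot = nums[0] = 12; i = -1, j = 11
j→10 (nums[10]=1≤12), i→0 (nums[0]=12≥12); i<j, swap → 1 16 6 4 18 17 9 7 8 14 12
j→8 (nums[8]=8≤12), i→1 (nums[1]=16≥12); i<j, swap → 1 8 6 4 18 17 9 7 16 14 12
j→7 (nums[7]=7≤12), i→4 (nums[4]=18≥12); i<j, swap → 1 8 6 4 7 17 9 18 16 14 12
j→6 (nums[6]=9≤12), i→5 (nums[5]=17≥12); i<j, swap → 1 8 6 4 7 9 17 18 16 14 12
j→5, i→6; i≥j, return j=5. nums = 1 8 6 4 7 9 17 18 16 14 12

1 8 6 4 7 9 17 18 16 14 12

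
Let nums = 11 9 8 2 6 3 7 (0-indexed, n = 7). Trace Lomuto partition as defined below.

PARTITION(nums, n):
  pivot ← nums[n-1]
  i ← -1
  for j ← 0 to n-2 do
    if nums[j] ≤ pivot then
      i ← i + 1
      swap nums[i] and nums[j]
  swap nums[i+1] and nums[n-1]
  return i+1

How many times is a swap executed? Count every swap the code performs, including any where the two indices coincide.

4

pivot = nums[6] = 7; i = -1
j=0: nums[0]=11 > 7 → no swap
j=1: nums[1]=9 > 7 → no swap
j=2: nums[2]=8 > 7 → no swap
j=3: nums[3]=2 ≤ 7 → i=0, swap nums[0],nums[3] → 2 9 8 11 6 3 7
j=4: nums[4]=6 ≤ 7 → i=1, swap nums[1],nums[4] → 2 6 8 11 9 3 7
j=5: nums[5]=3 ≤ 7 → i=2, swap nums[2],nums[5] → 2 6 3 11 9 8 7
final swap nums[3],nums[6] → 2 6 3 7 9 8 11; return 3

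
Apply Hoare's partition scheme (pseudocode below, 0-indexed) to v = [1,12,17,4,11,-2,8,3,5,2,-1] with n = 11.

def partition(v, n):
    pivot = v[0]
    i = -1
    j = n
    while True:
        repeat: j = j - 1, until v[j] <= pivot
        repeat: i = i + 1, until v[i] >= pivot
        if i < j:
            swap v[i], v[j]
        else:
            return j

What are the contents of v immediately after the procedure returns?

[-1,-2,17,4,11,12,8,3,5,2,1]

pivot=1
j stops at 10 (-1), i stops at 0 (1); swap ⇒ [-1,12,17,4,11,-2,8,3,5,2,1]
j stops at 5 (-2), i stops at 1 (12); swap ⇒ [-1,-2,17,4,11,12,8,3,5,2,1]
j stops at 1, i stops at 2; i≥j ⇒ return 1. v=[-1,-2,17,4,11,12,8,3,5,2,1]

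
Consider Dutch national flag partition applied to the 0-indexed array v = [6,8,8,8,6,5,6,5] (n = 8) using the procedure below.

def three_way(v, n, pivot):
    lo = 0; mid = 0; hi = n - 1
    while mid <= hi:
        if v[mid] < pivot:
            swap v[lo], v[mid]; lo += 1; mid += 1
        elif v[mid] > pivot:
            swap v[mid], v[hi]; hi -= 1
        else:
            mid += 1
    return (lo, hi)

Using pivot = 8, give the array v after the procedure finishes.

pivot = 8; lo=0, mid=0, hi=7
v[mid]=6<8: swap v[0],v[0]; lo=1,mid=1 → [6,8,8,8,6,5,6,5]
v[mid]=8=8: mid=2
v[mid]=8=8: mid=3
v[mid]=8=8: mid=4
v[mid]=6<8: swap v[1],v[4]; lo=2,mid=5 → [6,6,8,8,8,5,6,5]
v[mid]=5<8: swap v[2],v[5]; lo=3,mid=6 → [6,6,5,8,8,8,6,5]
v[mid]=6<8: swap v[3],v[6]; lo=4,mid=7 → [6,6,5,6,8,8,8,5]
v[mid]=5<8: swap v[4],v[7]; lo=5,mid=8 → [6,6,5,6,5,8,8,8]
end: lo=5, hi=7; v = [6,6,5,6,5,8,8,8]

[6,6,5,6,5,8,8,8]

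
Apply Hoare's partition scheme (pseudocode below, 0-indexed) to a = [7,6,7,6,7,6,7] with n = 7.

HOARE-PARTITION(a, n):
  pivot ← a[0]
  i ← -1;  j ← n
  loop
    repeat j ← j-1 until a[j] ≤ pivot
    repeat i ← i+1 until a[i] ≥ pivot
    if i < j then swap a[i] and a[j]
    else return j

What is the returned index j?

4

pivot=7
j stops at 6 (7), i stops at 0 (7); swap ⇒ [7,6,7,6,7,6,7]
j stops at 5 (6), i stops at 2 (7); swap ⇒ [7,6,6,6,7,7,7]
j stops at 4, i stops at 4; i≥j ⇒ return 4. a=[7,6,6,6,7,7,7]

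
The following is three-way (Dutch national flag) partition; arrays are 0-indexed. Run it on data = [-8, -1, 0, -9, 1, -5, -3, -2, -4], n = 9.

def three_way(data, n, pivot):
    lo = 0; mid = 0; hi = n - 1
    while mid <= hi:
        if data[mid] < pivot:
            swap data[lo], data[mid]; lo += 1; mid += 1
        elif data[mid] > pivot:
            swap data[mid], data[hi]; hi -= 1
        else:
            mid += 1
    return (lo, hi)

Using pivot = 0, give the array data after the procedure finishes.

pivot = 0; lo=0, mid=0, hi=8
data[mid]=-8<0: swap data[0],data[0]; lo=1,mid=1 → [-8, -1, 0, -9, 1, -5, -3, -2, -4]
data[mid]=-1<0: swap data[1],data[1]; lo=2,mid=2 → [-8, -1, 0, -9, 1, -5, -3, -2, -4]
data[mid]=0=0: mid=3
data[mid]=-9<0: swap data[2],data[3]; lo=3,mid=4 → [-8, -1, -9, 0, 1, -5, -3, -2, -4]
data[mid]=1>0: swap data[4],data[8]; hi=7 → [-8, -1, -9, 0, -4, -5, -3, -2, 1]
data[mid]=-4<0: swap data[3],data[4]; lo=4,mid=5 → [-8, -1, -9, -4, 0, -5, -3, -2, 1]
data[mid]=-5<0: swap data[4],data[5]; lo=5,mid=6 → [-8, -1, -9, -4, -5, 0, -3, -2, 1]
data[mid]=-3<0: swap data[5],data[6]; lo=6,mid=7 → [-8, -1, -9, -4, -5, -3, 0, -2, 1]
data[mid]=-2<0: swap data[6],data[7]; lo=7,mid=8 → [-8, -1, -9, -4, -5, -3, -2, 0, 1]
end: lo=7, hi=7; data = [-8, -1, -9, -4, -5, -3, -2, 0, 1]

[-8, -1, -9, -4, -5, -3, -2, 0, 1]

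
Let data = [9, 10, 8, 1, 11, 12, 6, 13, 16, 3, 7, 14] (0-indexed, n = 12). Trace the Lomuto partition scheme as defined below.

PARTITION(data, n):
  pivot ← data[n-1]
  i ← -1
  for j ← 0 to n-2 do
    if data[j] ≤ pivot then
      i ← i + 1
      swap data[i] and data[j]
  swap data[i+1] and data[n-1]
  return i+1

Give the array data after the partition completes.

pivot = data[11] = 14; i = -1
j=0: data[0]=9 ≤ 14 → i=0, swap data[0],data[0] (no change) → [9, 10, 8, 1, 11, 12, 6, 13, 16, 3, 7, 14]
j=1: data[1]=10 ≤ 14 → i=1, swap data[1],data[1] (no change) → [9, 10, 8, 1, 11, 12, 6, 13, 16, 3, 7, 14]
j=2: data[2]=8 ≤ 14 → i=2, swap data[2],data[2] (no change) → [9, 10, 8, 1, 11, 12, 6, 13, 16, 3, 7, 14]
j=3: data[3]=1 ≤ 14 → i=3, swap data[3],data[3] (no change) → [9, 10, 8, 1, 11, 12, 6, 13, 16, 3, 7, 14]
j=4: data[4]=11 ≤ 14 → i=4, swap data[4],data[4] (no change) → [9, 10, 8, 1, 11, 12, 6, 13, 16, 3, 7, 14]
j=5: data[5]=12 ≤ 14 → i=5, swap data[5],data[5] (no change) → [9, 10, 8, 1, 11, 12, 6, 13, 16, 3, 7, 14]
j=6: data[6]=6 ≤ 14 → i=6, swap data[6],data[6] (no change) → [9, 10, 8, 1, 11, 12, 6, 13, 16, 3, 7, 14]
j=7: data[7]=13 ≤ 14 → i=7, swap data[7],data[7] (no change) → [9, 10, 8, 1, 11, 12, 6, 13, 16, 3, 7, 14]
j=8: data[8]=16 > 14 → no swap
j=9: data[9]=3 ≤ 14 → i=8, swap data[8],data[9] → [9, 10, 8, 1, 11, 12, 6, 13, 3, 16, 7, 14]
j=10: data[10]=7 ≤ 14 → i=9, swap data[9],data[10] → [9, 10, 8, 1, 11, 12, 6, 13, 3, 7, 16, 14]
final swap data[10],data[11] → [9, 10, 8, 1, 11, 12, 6, 13, 3, 7, 14, 16]; return 10

[9, 10, 8, 1, 11, 12, 6, 13, 3, 7, 14, 16]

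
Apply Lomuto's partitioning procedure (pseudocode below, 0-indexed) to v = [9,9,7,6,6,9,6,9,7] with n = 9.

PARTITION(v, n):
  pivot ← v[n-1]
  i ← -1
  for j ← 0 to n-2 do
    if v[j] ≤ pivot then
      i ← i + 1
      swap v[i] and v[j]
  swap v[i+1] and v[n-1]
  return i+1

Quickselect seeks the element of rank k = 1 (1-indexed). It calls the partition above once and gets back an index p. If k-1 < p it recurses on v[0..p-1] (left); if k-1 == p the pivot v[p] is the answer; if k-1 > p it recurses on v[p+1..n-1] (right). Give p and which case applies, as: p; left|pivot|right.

pivot = v[8] = 7; i = -1
j=0: v[0]=9 > 7 → no swap
j=1: v[1]=9 > 7 → no swap
j=2: v[2]=7 ≤ 7 → i=0, swap v[0],v[2] → [7,9,9,6,6,9,6,9,7]
j=3: v[3]=6 ≤ 7 → i=1, swap v[1],v[3] → [7,6,9,9,6,9,6,9,7]
j=4: v[4]=6 ≤ 7 → i=2, swap v[2],v[4] → [7,6,6,9,9,9,6,9,7]
j=5: v[5]=9 > 7 → no swap
j=6: v[6]=6 ≤ 7 → i=3, swap v[3],v[6] → [7,6,6,6,9,9,9,9,7]
j=7: v[7]=9 > 7 → no swap
final swap v[4],v[8] → [7,6,6,6,7,9,9,9,9]; return 4
p = 4; k-1 = 0 < 4 ⇒ left

4; left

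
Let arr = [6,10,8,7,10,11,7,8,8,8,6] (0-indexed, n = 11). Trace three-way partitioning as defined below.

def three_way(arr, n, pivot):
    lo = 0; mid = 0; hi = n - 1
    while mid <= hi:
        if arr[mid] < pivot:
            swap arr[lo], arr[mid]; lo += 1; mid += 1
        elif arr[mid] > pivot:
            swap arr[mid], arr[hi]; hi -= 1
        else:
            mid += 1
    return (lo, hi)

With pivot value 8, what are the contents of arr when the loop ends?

lo=0 mid=0 hi=10
6<8: swap(0,0), lo=1 mid=1 ⇒ [6,10,8,7,10,11,7,8,8,8,6]
10>8: swap(1,10), hi=9 ⇒ [6,6,8,7,10,11,7,8,8,8,10]
6<8: swap(1,1), lo=2 mid=2 ⇒ [6,6,8,7,10,11,7,8,8,8,10]
8=8: mid=3
7<8: swap(2,3), lo=3 mid=4 ⇒ [6,6,7,8,10,11,7,8,8,8,10]
10>8: swap(4,9), hi=8 ⇒ [6,6,7,8,8,11,7,8,8,10,10]
8=8: mid=5
11>8: swap(5,8), hi=7 ⇒ [6,6,7,8,8,8,7,8,11,10,10]
8=8: mid=6
7<8: swap(3,6), lo=4 mid=7 ⇒ [6,6,7,7,8,8,8,8,11,10,10]
8=8: mid=8
done. lo=4 hi=7; arr=[6,6,7,7,8,8,8,8,11,10,10]

[6,6,7,7,8,8,8,8,11,10,10]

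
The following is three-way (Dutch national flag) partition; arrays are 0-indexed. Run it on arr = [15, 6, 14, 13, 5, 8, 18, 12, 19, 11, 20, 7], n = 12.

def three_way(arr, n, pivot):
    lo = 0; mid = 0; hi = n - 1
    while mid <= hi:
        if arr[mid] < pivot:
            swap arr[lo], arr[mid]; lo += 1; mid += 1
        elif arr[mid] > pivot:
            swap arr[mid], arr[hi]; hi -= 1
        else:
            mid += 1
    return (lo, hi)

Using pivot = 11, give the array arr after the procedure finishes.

lo=0 mid=0 hi=11
15>11: swap(0,11), hi=10 ⇒ [7, 6, 14, 13, 5, 8, 18, 12, 19, 11, 20, 15]
7<11: swap(0,0), lo=1 mid=1 ⇒ [7, 6, 14, 13, 5, 8, 18, 12, 19, 11, 20, 15]
6<11: swap(1,1), lo=2 mid=2 ⇒ [7, 6, 14, 13, 5, 8, 18, 12, 19, 11, 20, 15]
14>11: swap(2,10), hi=9 ⇒ [7, 6, 20, 13, 5, 8, 18, 12, 19, 11, 14, 15]
20>11: swap(2,9), hi=8 ⇒ [7, 6, 11, 13, 5, 8, 18, 12, 19, 20, 14, 15]
11=11: mid=3
13>11: swap(3,8), hi=7 ⇒ [7, 6, 11, 19, 5, 8, 18, 12, 13, 20, 14, 15]
19>11: swap(3,7), hi=6 ⇒ [7, 6, 11, 12, 5, 8, 18, 19, 13, 20, 14, 15]
12>11: swap(3,6), hi=5 ⇒ [7, 6, 11, 18, 5, 8, 12, 19, 13, 20, 14, 15]
18>11: swap(3,5), hi=4 ⇒ [7, 6, 11, 8, 5, 18, 12, 19, 13, 20, 14, 15]
8<11: swap(2,3), lo=3 mid=4 ⇒ [7, 6, 8, 11, 5, 18, 12, 19, 13, 20, 14, 15]
5<11: swap(3,4), lo=4 mid=5 ⇒ [7, 6, 8, 5, 11, 18, 12, 19, 13, 20, 14, 15]
done. lo=4 hi=4; arr=[7, 6, 8, 5, 11, 18, 12, 19, 13, 20, 14, 15]

[7, 6, 8, 5, 11, 18, 12, 19, 13, 20, 14, 15]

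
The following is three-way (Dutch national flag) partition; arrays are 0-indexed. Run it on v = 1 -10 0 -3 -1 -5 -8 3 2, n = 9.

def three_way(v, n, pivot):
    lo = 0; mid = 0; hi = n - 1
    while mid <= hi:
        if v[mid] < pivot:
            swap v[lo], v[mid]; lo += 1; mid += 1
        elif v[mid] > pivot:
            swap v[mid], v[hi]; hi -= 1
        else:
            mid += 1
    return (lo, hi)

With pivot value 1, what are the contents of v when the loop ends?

-10 0 -3 -1 -5 -8 1 2 3

pivot = 1; lo=0, mid=0, hi=8
v[mid]=1=1: mid=1
v[mid]=-10<1: swap v[0],v[1]; lo=1,mid=2 → -10 1 0 -3 -1 -5 -8 3 2
v[mid]=0<1: swap v[1],v[2]; lo=2,mid=3 → -10 0 1 -3 -1 -5 -8 3 2
v[mid]=-3<1: swap v[2],v[3]; lo=3,mid=4 → -10 0 -3 1 -1 -5 -8 3 2
v[mid]=-1<1: swap v[3],v[4]; lo=4,mid=5 → -10 0 -3 -1 1 -5 -8 3 2
v[mid]=-5<1: swap v[4],v[5]; lo=5,mid=6 → -10 0 -3 -1 -5 1 -8 3 2
v[mid]=-8<1: swap v[5],v[6]; lo=6,mid=7 → -10 0 -3 -1 -5 -8 1 3 2
v[mid]=3>1: swap v[7],v[8]; hi=7 → -10 0 -3 -1 -5 -8 1 2 3
v[mid]=2>1: swap v[7],v[7]; hi=6 → -10 0 -3 -1 -5 -8 1 2 3
end: lo=6, hi=6; v = -10 0 -3 -1 -5 -8 1 2 3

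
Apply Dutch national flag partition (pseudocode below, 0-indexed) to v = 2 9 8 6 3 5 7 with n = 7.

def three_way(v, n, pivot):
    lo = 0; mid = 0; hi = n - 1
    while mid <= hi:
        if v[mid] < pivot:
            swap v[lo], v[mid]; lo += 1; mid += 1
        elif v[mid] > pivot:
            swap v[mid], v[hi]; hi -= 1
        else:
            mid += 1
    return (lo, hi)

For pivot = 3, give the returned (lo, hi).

lo=0 mid=0 hi=6
2<3: swap(0,0), lo=1 mid=1 ⇒ 2 9 8 6 3 5 7
9>3: swap(1,6), hi=5 ⇒ 2 7 8 6 3 5 9
7>3: swap(1,5), hi=4 ⇒ 2 5 8 6 3 7 9
5>3: swap(1,4), hi=3 ⇒ 2 3 8 6 5 7 9
3=3: mid=2
8>3: swap(2,3), hi=2 ⇒ 2 3 6 8 5 7 9
6>3: swap(2,2), hi=1 ⇒ 2 3 6 8 5 7 9
done. lo=1 hi=1; v=2 3 6 8 5 7 9

(1, 1)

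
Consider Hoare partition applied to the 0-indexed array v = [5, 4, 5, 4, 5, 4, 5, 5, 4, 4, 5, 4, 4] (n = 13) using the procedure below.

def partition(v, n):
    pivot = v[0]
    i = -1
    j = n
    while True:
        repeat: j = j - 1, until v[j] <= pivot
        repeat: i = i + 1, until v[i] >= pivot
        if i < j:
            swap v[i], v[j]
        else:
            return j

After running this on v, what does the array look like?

pivot=5
j stops at 12 (4), i stops at 0 (5); swap ⇒ [4, 4, 5, 4, 5, 4, 5, 5, 4, 4, 5, 4, 5]
j stops at 11 (4), i stops at 2 (5); swap ⇒ [4, 4, 4, 4, 5, 4, 5, 5, 4, 4, 5, 5, 5]
j stops at 10 (5), i stops at 4 (5); swap ⇒ [4, 4, 4, 4, 5, 4, 5, 5, 4, 4, 5, 5, 5]
j stops at 9 (4), i stops at 6 (5); swap ⇒ [4, 4, 4, 4, 5, 4, 4, 5, 4, 5, 5, 5, 5]
j stops at 8 (4), i stops at 7 (5); swap ⇒ [4, 4, 4, 4, 5, 4, 4, 4, 5, 5, 5, 5, 5]
j stops at 7, i stops at 8; i≥j ⇒ return 7. v=[4, 4, 4, 4, 5, 4, 4, 4, 5, 5, 5, 5, 5]

[4, 4, 4, 4, 5, 4, 4, 4, 5, 5, 5, 5, 5]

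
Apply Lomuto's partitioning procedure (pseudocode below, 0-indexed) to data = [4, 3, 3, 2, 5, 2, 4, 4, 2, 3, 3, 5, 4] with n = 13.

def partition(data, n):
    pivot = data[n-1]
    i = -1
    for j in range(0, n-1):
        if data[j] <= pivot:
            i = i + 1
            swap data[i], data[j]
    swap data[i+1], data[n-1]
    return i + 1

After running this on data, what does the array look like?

pivot = data[12] = 4; i = -1
j=0: data[0]=4 ≤ 4 → i=0, swap data[0],data[0] (no change) → [4, 3, 3, 2, 5, 2, 4, 4, 2, 3, 3, 5, 4]
j=1: data[1]=3 ≤ 4 → i=1, swap data[1],data[1] (no change) → [4, 3, 3, 2, 5, 2, 4, 4, 2, 3, 3, 5, 4]
j=2: data[2]=3 ≤ 4 → i=2, swap data[2],data[2] (no change) → [4, 3, 3, 2, 5, 2, 4, 4, 2, 3, 3, 5, 4]
j=3: data[3]=2 ≤ 4 → i=3, swap data[3],data[3] (no change) → [4, 3, 3, 2, 5, 2, 4, 4, 2, 3, 3, 5, 4]
j=4: data[4]=5 > 4 → no swap
j=5: data[5]=2 ≤ 4 → i=4, swap data[4],data[5] → [4, 3, 3, 2, 2, 5, 4, 4, 2, 3, 3, 5, 4]
j=6: data[6]=4 ≤ 4 → i=5, swap data[5],data[6] → [4, 3, 3, 2, 2, 4, 5, 4, 2, 3, 3, 5, 4]
j=7: data[7]=4 ≤ 4 → i=6, swap data[6],data[7] → [4, 3, 3, 2, 2, 4, 4, 5, 2, 3, 3, 5, 4]
j=8: data[8]=2 ≤ 4 → i=7, swap data[7],data[8] → [4, 3, 3, 2, 2, 4, 4, 2, 5, 3, 3, 5, 4]
j=9: data[9]=3 ≤ 4 → i=8, swap data[8],data[9] → [4, 3, 3, 2, 2, 4, 4, 2, 3, 5, 3, 5, 4]
j=10: data[10]=3 ≤ 4 → i=9, swap data[9],data[10] → [4, 3, 3, 2, 2, 4, 4, 2, 3, 3, 5, 5, 4]
j=11: data[11]=5 > 4 → no swap
final swap data[10],data[12] → [4, 3, 3, 2, 2, 4, 4, 2, 3, 3, 4, 5, 5]; return 10

[4, 3, 3, 2, 2, 4, 4, 2, 3, 3, 4, 5, 5]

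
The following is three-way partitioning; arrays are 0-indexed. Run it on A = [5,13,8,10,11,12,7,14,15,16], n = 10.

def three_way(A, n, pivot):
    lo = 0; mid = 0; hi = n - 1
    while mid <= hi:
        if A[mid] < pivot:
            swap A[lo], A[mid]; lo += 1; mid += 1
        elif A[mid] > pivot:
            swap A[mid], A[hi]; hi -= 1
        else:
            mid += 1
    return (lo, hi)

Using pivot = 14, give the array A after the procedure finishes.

[5,13,8,10,11,12,7,14,16,15]

lo=0 mid=0 hi=9
5<14: swap(0,0), lo=1 mid=1 ⇒ [5,13,8,10,11,12,7,14,15,16]
13<14: swap(1,1), lo=2 mid=2 ⇒ [5,13,8,10,11,12,7,14,15,16]
8<14: swap(2,2), lo=3 mid=3 ⇒ [5,13,8,10,11,12,7,14,15,16]
10<14: swap(3,3), lo=4 mid=4 ⇒ [5,13,8,10,11,12,7,14,15,16]
11<14: swap(4,4), lo=5 mid=5 ⇒ [5,13,8,10,11,12,7,14,15,16]
12<14: swap(5,5), lo=6 mid=6 ⇒ [5,13,8,10,11,12,7,14,15,16]
7<14: swap(6,6), lo=7 mid=7 ⇒ [5,13,8,10,11,12,7,14,15,16]
14=14: mid=8
15>14: swap(8,9), hi=8 ⇒ [5,13,8,10,11,12,7,14,16,15]
16>14: swap(8,8), hi=7 ⇒ [5,13,8,10,11,12,7,14,16,15]
done. lo=7 hi=7; A=[5,13,8,10,11,12,7,14,16,15]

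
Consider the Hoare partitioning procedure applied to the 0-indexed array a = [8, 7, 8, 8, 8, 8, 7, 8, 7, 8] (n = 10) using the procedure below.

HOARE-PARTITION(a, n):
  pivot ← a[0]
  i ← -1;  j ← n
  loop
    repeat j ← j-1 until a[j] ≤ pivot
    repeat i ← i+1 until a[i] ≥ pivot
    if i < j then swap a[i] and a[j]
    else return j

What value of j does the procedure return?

pivot = a[0] = 8; i = -1, j = 10
j→9 (a[9]=8≤8), i→0 (a[0]=8≥8); i<j, swap → [8, 7, 8, 8, 8, 8, 7, 8, 7, 8]
j→8 (a[8]=7≤8), i→2 (a[2]=8≥8); i<j, swap → [8, 7, 7, 8, 8, 8, 7, 8, 8, 8]
j→7 (a[7]=8≤8), i→3 (a[3]=8≥8); i<j, swap → [8, 7, 7, 8, 8, 8, 7, 8, 8, 8]
j→6 (a[6]=7≤8), i→4 (a[4]=8≥8); i<j, swap → [8, 7, 7, 8, 7, 8, 8, 8, 8, 8]
j→5, i→5; i≥j, return j=5. a = [8, 7, 7, 8, 7, 8, 8, 8, 8, 8]

5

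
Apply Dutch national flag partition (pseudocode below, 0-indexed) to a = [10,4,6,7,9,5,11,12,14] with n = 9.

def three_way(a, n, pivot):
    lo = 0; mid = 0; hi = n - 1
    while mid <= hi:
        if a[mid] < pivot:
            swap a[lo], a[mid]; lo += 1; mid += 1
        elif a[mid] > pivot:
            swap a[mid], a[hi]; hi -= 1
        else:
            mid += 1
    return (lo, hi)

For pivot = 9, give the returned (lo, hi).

pivot = 9; lo=0, mid=0, hi=8
a[mid]=10>9: swap a[0],a[8]; hi=7 → [14,4,6,7,9,5,11,12,10]
a[mid]=14>9: swap a[0],a[7]; hi=6 → [12,4,6,7,9,5,11,14,10]
a[mid]=12>9: swap a[0],a[6]; hi=5 → [11,4,6,7,9,5,12,14,10]
a[mid]=11>9: swap a[0],a[5]; hi=4 → [5,4,6,7,9,11,12,14,10]
a[mid]=5<9: swap a[0],a[0]; lo=1,mid=1 → [5,4,6,7,9,11,12,14,10]
a[mid]=4<9: swap a[1],a[1]; lo=2,mid=2 → [5,4,6,7,9,11,12,14,10]
a[mid]=6<9: swap a[2],a[2]; lo=3,mid=3 → [5,4,6,7,9,11,12,14,10]
a[mid]=7<9: swap a[3],a[3]; lo=4,mid=4 → [5,4,6,7,9,11,12,14,10]
a[mid]=9=9: mid=5
end: lo=4, hi=4; a = [5,4,6,7,9,11,12,14,10]

(4, 4)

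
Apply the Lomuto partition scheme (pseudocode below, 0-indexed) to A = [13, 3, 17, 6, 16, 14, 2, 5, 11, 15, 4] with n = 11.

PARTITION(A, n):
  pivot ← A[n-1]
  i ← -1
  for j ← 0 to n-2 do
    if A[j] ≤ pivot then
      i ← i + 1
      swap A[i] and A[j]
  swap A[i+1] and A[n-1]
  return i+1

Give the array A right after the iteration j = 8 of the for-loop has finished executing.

[3, 2, 17, 6, 16, 14, 13, 5, 11, 15, 4]

pivot = A[10] = 4; i = -1
j=0: A[0]=13 > 4 → no swap
j=1: A[1]=3 ≤ 4 → i=0, swap A[0],A[1] → [3, 13, 17, 6, 16, 14, 2, 5, 11, 15, 4]
j=2: A[2]=17 > 4 → no swap
j=3: A[3]=6 > 4 → no swap
j=4: A[4]=16 > 4 → no swap
j=5: A[5]=14 > 4 → no swap
j=6: A[6]=2 ≤ 4 → i=1, swap A[1],A[6] → [3, 2, 17, 6, 16, 14, 13, 5, 11, 15, 4]
j=7: A[7]=5 > 4 → no swap
j=8: A[8]=11 > 4 → no swap
(after j=8) A = [3, 2, 17, 6, 16, 14, 13, 5, 11, 15, 4]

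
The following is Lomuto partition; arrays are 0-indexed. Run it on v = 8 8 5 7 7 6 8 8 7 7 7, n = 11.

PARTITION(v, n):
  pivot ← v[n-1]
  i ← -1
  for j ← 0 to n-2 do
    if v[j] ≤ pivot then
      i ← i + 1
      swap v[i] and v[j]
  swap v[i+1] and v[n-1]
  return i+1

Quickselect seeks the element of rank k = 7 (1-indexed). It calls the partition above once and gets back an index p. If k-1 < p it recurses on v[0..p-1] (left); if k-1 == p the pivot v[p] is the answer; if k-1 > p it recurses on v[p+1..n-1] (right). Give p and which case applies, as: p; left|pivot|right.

6; pivot

pivot = v[10] = 7; i = -1
j=0: v[0]=8 > 7 → no swap
j=1: v[1]=8 > 7 → no swap
j=2: v[2]=5 ≤ 7 → i=0, swap v[0],v[2] → 5 8 8 7 7 6 8 8 7 7 7
j=3: v[3]=7 ≤ 7 → i=1, swap v[1],v[3] → 5 7 8 8 7 6 8 8 7 7 7
j=4: v[4]=7 ≤ 7 → i=2, swap v[2],v[4] → 5 7 7 8 8 6 8 8 7 7 7
j=5: v[5]=6 ≤ 7 → i=3, swap v[3],v[5] → 5 7 7 6 8 8 8 8 7 7 7
j=6: v[6]=8 > 7 → no swap
j=7: v[7]=8 > 7 → no swap
j=8: v[8]=7 ≤ 7 → i=4, swap v[4],v[8] → 5 7 7 6 7 8 8 8 8 7 7
j=9: v[9]=7 ≤ 7 → i=5, swap v[5],v[9] → 5 7 7 6 7 7 8 8 8 8 7
final swap v[6],v[10] → 5 7 7 6 7 7 7 8 8 8 8; return 6
p = 6; k-1 = 6 == 6 ⇒ pivot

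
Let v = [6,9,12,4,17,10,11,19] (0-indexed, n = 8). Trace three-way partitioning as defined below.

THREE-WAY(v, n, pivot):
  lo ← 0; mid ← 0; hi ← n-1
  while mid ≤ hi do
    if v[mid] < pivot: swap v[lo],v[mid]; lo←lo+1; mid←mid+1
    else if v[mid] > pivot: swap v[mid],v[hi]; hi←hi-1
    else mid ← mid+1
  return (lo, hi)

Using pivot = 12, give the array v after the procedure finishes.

pivot = 12; lo=0, mid=0, hi=7
v[mid]=6<12: swap v[0],v[0]; lo=1,mid=1 → [6,9,12,4,17,10,11,19]
v[mid]=9<12: swap v[1],v[1]; lo=2,mid=2 → [6,9,12,4,17,10,11,19]
v[mid]=12=12: mid=3
v[mid]=4<12: swap v[2],v[3]; lo=3,mid=4 → [6,9,4,12,17,10,11,19]
v[mid]=17>12: swap v[4],v[7]; hi=6 → [6,9,4,12,19,10,11,17]
v[mid]=19>12: swap v[4],v[6]; hi=5 → [6,9,4,12,11,10,19,17]
v[mid]=11<12: swap v[3],v[4]; lo=4,mid=5 → [6,9,4,11,12,10,19,17]
v[mid]=10<12: swap v[4],v[5]; lo=5,mid=6 → [6,9,4,11,10,12,19,17]
end: lo=5, hi=5; v = [6,9,4,11,10,12,19,17]

[6,9,4,11,10,12,19,17]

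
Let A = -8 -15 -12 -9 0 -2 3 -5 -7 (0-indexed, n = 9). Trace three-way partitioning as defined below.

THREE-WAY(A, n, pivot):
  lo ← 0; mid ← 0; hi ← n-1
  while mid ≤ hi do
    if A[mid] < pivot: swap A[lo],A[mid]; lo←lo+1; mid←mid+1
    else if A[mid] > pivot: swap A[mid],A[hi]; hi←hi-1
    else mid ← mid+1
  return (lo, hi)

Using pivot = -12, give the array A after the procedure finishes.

-15 -12 -9 0 -2 3 -5 -7 -8

pivot = -12; lo=0, mid=0, hi=8
A[mid]=-8>-12: swap A[0],A[8]; hi=7 → -7 -15 -12 -9 0 -2 3 -5 -8
A[mid]=-7>-12: swap A[0],A[7]; hi=6 → -5 -15 -12 -9 0 -2 3 -7 -8
A[mid]=-5>-12: swap A[0],A[6]; hi=5 → 3 -15 -12 -9 0 -2 -5 -7 -8
A[mid]=3>-12: swap A[0],A[5]; hi=4 → -2 -15 -12 -9 0 3 -5 -7 -8
A[mid]=-2>-12: swap A[0],A[4]; hi=3 → 0 -15 -12 -9 -2 3 -5 -7 -8
A[mid]=0>-12: swap A[0],A[3]; hi=2 → -9 -15 -12 0 -2 3 -5 -7 -8
A[mid]=-9>-12: swap A[0],A[2]; hi=1 → -12 -15 -9 0 -2 3 -5 -7 -8
A[mid]=-12=-12: mid=1
A[mid]=-15<-12: swap A[0],A[1]; lo=1,mid=2 → -15 -12 -9 0 -2 3 -5 -7 -8
end: lo=1, hi=1; A = -15 -12 -9 0 -2 3 -5 -7 -8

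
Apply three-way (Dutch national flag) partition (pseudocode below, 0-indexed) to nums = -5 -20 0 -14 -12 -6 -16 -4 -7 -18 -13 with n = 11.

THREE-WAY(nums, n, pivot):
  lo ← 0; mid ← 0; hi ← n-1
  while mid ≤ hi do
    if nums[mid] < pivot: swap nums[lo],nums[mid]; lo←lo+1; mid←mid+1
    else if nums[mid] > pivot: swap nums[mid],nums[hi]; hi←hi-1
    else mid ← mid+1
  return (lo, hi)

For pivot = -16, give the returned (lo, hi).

lo=0 mid=0 hi=10
-5>-16: swap(0,10), hi=9 ⇒ -13 -20 0 -14 -12 -6 -16 -4 -7 -18 -5
-13>-16: swap(0,9), hi=8 ⇒ -18 -20 0 -14 -12 -6 -16 -4 -7 -13 -5
-18<-16: swap(0,0), lo=1 mid=1 ⇒ -18 -20 0 -14 -12 -6 -16 -4 -7 -13 -5
-20<-16: swap(1,1), lo=2 mid=2 ⇒ -18 -20 0 -14 -12 -6 -16 -4 -7 -13 -5
0>-16: swap(2,8), hi=7 ⇒ -18 -20 -7 -14 -12 -6 -16 -4 0 -13 -5
-7>-16: swap(2,7), hi=6 ⇒ -18 -20 -4 -14 -12 -6 -16 -7 0 -13 -5
-4>-16: swap(2,6), hi=5 ⇒ -18 -20 -16 -14 -12 -6 -4 -7 0 -13 -5
-16=-16: mid=3
-14>-16: swap(3,5), hi=4 ⇒ -18 -20 -16 -6 -12 -14 -4 -7 0 -13 -5
-6>-16: swap(3,4), hi=3 ⇒ -18 -20 -16 -12 -6 -14 -4 -7 0 -13 -5
-12>-16: swap(3,3), hi=2 ⇒ -18 -20 -16 -12 -6 -14 -4 -7 0 -13 -5
done. lo=2 hi=2; nums=-18 -20 -16 -12 -6 -14 -4 -7 0 -13 -5

(2, 2)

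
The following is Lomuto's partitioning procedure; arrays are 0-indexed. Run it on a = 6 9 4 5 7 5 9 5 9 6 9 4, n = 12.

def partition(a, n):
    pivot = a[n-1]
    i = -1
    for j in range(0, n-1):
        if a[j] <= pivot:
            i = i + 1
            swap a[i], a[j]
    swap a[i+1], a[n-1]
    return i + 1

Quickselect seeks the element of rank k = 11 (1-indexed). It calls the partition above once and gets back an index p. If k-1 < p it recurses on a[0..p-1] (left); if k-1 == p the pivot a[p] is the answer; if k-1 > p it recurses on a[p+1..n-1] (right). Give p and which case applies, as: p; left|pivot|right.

pivot=4, i=-1
j=0: 6>4, skip
j=1: 9>4, skip
j=2: 4≤4, i=0, swap(0,2) ⇒ 4 9 6 5 7 5 9 5 9 6 9 4
j=3: 5>4, skip
j=4: 7>4, skip
j=5: 5>4, skip
j=6: 9>4, skip
j=7: 5>4, skip
j=8: 9>4, skip
j=9: 6>4, skip
j=10: 9>4, skip
swap(1,11) ⇒ 4 4 6 5 7 5 9 5 9 6 9 9; return 1
p = 1; k-1 = 10 > 1 ⇒ right

1; right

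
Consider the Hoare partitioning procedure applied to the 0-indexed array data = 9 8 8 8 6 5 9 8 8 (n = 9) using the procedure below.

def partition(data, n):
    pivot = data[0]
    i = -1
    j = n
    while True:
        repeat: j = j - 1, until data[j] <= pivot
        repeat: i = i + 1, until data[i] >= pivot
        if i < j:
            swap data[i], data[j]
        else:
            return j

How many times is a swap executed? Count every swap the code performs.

2

pivot=9
j stops at 8 (8), i stops at 0 (9); swap ⇒ 8 8 8 8 6 5 9 8 9
j stops at 7 (8), i stops at 6 (9); swap ⇒ 8 8 8 8 6 5 8 9 9
j stops at 6, i stops at 7; i≥j ⇒ return 6. data=8 8 8 8 6 5 8 9 9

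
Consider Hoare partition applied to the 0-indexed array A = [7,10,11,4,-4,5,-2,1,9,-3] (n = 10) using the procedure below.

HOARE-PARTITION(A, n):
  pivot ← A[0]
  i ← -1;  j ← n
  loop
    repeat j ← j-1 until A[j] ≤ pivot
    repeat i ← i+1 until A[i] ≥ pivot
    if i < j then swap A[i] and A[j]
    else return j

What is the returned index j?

5

pivot = A[0] = 7; i = -1, j = 10
j→9 (A[9]=-3≤7), i→0 (A[0]=7≥7); i<j, swap → [-3,10,11,4,-4,5,-2,1,9,7]
j→7 (A[7]=1≤7), i→1 (A[1]=10≥7); i<j, swap → [-3,1,11,4,-4,5,-2,10,9,7]
j→6 (A[6]=-2≤7), i→2 (A[2]=11≥7); i<j, swap → [-3,1,-2,4,-4,5,11,10,9,7]
j→5, i→6; i≥j, return j=5. A = [-3,1,-2,4,-4,5,11,10,9,7]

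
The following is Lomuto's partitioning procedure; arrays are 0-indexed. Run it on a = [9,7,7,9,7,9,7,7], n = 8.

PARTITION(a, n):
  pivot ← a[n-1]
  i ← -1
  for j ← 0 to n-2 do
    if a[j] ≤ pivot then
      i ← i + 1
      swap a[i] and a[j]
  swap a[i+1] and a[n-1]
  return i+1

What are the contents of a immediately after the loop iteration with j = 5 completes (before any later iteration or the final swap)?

[7,7,7,9,9,9,7,7]

pivot=7, i=-1
j=0: 9>7, skip
j=1: 7≤7, i=0, swap(0,1) ⇒ [7,9,7,9,7,9,7,7]
j=2: 7≤7, i=1, swap(1,2) ⇒ [7,7,9,9,7,9,7,7]
j=3: 9>7, skip
j=4: 7≤7, i=2, swap(2,4) ⇒ [7,7,7,9,9,9,7,7]
j=5: 9>7, skip
(after j=5) a = [7,7,7,9,9,9,7,7]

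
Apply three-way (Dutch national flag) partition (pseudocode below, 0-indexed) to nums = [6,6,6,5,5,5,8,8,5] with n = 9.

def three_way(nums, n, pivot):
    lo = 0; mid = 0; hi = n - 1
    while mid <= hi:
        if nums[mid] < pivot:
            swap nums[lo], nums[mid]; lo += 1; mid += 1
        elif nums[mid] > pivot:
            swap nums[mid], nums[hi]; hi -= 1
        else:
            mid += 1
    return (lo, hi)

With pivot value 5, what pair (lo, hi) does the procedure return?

pivot = 5; lo=0, mid=0, hi=8
nums[mid]=6>5: swap nums[0],nums[8]; hi=7 → [5,6,6,5,5,5,8,8,6]
nums[mid]=5=5: mid=1
nums[mid]=6>5: swap nums[1],nums[7]; hi=6 → [5,8,6,5,5,5,8,6,6]
nums[mid]=8>5: swap nums[1],nums[6]; hi=5 → [5,8,6,5,5,5,8,6,6]
nums[mid]=8>5: swap nums[1],nums[5]; hi=4 → [5,5,6,5,5,8,8,6,6]
nums[mid]=5=5: mid=2
nums[mid]=6>5: swap nums[2],nums[4]; hi=3 → [5,5,5,5,6,8,8,6,6]
nums[mid]=5=5: mid=3
nums[mid]=5=5: mid=4
end: lo=0, hi=3; nums = [5,5,5,5,6,8,8,6,6]

(0, 3)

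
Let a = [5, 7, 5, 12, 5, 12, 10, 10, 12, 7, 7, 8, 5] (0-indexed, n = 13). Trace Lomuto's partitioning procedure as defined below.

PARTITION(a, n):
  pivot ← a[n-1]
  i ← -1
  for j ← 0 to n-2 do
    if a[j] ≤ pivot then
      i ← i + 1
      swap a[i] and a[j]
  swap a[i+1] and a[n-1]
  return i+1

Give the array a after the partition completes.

pivot=5, i=-1
j=0: 5≤5, i=0, swap(0,0) ⇒ [5, 7, 5, 12, 5, 12, 10, 10, 12, 7, 7, 8, 5]
j=1: 7>5, skip
j=2: 5≤5, i=1, swap(1,2) ⇒ [5, 5, 7, 12, 5, 12, 10, 10, 12, 7, 7, 8, 5]
j=3: 12>5, skip
j=4: 5≤5, i=2, swap(2,4) ⇒ [5, 5, 5, 12, 7, 12, 10, 10, 12, 7, 7, 8, 5]
j=5: 12>5, skip
j=6: 10>5, skip
j=7: 10>5, skip
j=8: 12>5, skip
j=9: 7>5, skip
j=10: 7>5, skip
j=11: 8>5, skip
swap(3,12) ⇒ [5, 5, 5, 5, 7, 12, 10, 10, 12, 7, 7, 8, 12]; return 3

[5, 5, 5, 5, 7, 12, 10, 10, 12, 7, 7, 8, 12]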